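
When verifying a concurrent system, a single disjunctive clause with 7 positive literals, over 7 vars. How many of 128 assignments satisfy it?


Step 1: Total=2^7=128
Step 2: Unsat when all 7 false: 2^0=1
Step 3: Sat=128-1=127

127


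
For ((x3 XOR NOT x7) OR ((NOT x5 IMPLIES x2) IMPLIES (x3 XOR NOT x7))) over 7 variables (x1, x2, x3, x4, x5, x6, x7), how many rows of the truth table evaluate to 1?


Formula: ((x3 XOR NOT x7) OR ((NOT x5 IMPLIES x2) IMPLIES (x3 XOR NOT x7))) over 7 vars (128 rows)
Evaluate each row (x1, x2, x3, x4, x5, x6, x7 as bits, MSB first):
  row 0 [0000000]: ((0 XOR NOT 0) OR ((NOT 0 IMPLIES 0) IMPLIES (0 XOR NOT 0))) -> 1
  row 1 [0000001]: ((0 XOR NOT 1) OR ((NOT 0 IMPLIES 0) IMPLIES (0 XOR NOT 1))) -> 1
  row 2 [0000010]: ((0 XOR NOT 0) OR ((NOT 0 IMPLIES 0) IMPLIES (0 XOR NOT 0))) -> 1
  row 3 [0000011]: ((0 XOR NOT 1) OR ((NOT 0 IMPLIES 0) IMPLIES (0 XOR NOT 1))) -> 1
  row 4 [0000100]: ((0 XOR NOT 0) OR ((NOT 1 IMPLIES 0) IMPLIES (0 XOR NOT 0))) -> 1
  (every remaining row is evaluated the same way; all 128 results are listed next)
Full result column, 8 rows per line (x1,x2,x3,x4 fixed per line; x5,x6,x7 runs 000..111 left to right):
  rows 0-7 [x1,x2,x3,x4=0000]: 11111010  (ones: 6)
  rows 8-15 [x1,x2,x3,x4=0001]: 11111010  (ones: 6)
  rows 16-23 [x1,x2,x3,x4=0010]: 11110101  (ones: 6)
  rows 24-31 [x1,x2,x3,x4=0011]: 11110101  (ones: 6)
  rows 32-39 [x1,x2,x3,x4=0100]: 10101010  (ones: 4)
  rows 40-47 [x1,x2,x3,x4=0101]: 10101010  (ones: 4)
  rows 48-55 [x1,x2,x3,x4=0110]: 01010101  (ones: 4)
  rows 56-63 [x1,x2,x3,x4=0111]: 01010101  (ones: 4)
  rows 64-71 [x1,x2,x3,x4=1000]: 11111010  (ones: 6)
  rows 72-79 [x1,x2,x3,x4=1001]: 11111010  (ones: 6)
  rows 80-87 [x1,x2,x3,x4=1010]: 11110101  (ones: 6)
  rows 88-95 [x1,x2,x3,x4=1011]: 11110101  (ones: 6)
  rows 96-103 [x1,x2,x3,x4=1100]: 10101010  (ones: 4)
  rows 104-111 [x1,x2,x3,x4=1101]: 10101010  (ones: 4)
  rows 112-119 [x1,x2,x3,x4=1110]: 01010101  (ones: 4)
  rows 120-127 [x1,x2,x3,x4=1111]: 01010101  (ones: 4)
Count of 1-rows = 6+6+6+6+4+4+4+4+6+6+6+6+4+4+4+4 = 80

80


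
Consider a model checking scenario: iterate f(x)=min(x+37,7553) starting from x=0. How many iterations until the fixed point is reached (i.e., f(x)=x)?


Step 1: x=0, cap=7553, increment=37
Step 2: x grows by 37 each step until capped at 7553; fixed point is x=7553
Step 3: iterations = ceil(7553/37) = 205

205


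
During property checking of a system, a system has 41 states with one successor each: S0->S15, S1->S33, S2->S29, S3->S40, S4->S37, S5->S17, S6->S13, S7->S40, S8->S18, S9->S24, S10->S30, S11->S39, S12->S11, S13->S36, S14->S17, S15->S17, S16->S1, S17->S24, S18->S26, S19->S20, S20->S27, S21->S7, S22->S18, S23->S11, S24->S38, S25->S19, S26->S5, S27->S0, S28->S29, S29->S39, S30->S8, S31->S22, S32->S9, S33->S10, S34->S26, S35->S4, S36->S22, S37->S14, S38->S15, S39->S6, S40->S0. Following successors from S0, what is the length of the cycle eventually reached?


Trace from S0 until a state repeats:
  S0 -> S15 -> S17 -> S24 -> S38 -> S15
S15 first seen at step 1, revisited at step 5.
Cycle length = 5 - 1 = 4

4


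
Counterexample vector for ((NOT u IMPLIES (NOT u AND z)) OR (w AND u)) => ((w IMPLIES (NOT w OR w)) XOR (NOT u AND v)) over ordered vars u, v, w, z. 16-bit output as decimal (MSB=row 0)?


F1 = ((NOT u IMPLIES (NOT u AND z)) OR (w AND u))
F2 = ((w IMPLIES (NOT w OR w)) XOR (NOT u AND v))
Counterexample to F1=>F2 is where F1=1 and F2=0.
Evaluate each row (bits = u,v,w,z, MSB first):
  row 0 [0000]: F1=0 F2=1 -> F1&~F2 -> 0
  row 1 [0001]: F1=1 F2=1 -> F1&~F2 -> 0
  row 2 [0010]: F1=0 F2=1 -> F1&~F2 -> 0
  row 3 [0011]: F1=1 F2=1 -> F1&~F2 -> 0
  row 4 [0100]: F1=0 F2=0 -> F1&~F2 -> 0
  row 5 [0101]: F1=1 F2=0 -> F1&~F2 -> 1
  row 6 [0110]: F1=0 F2=0 -> F1&~F2 -> 0
  row 7 [0111]: F1=1 F2=0 -> F1&~F2 -> 1
  row 8 [1000]: F1=1 F2=1 -> F1&~F2 -> 0
  row 9 [1001]: F1=1 F2=1 -> F1&~F2 -> 0
  row 10 [1010]: F1=1 F2=1 -> F1&~F2 -> 0
  row 11 [1011]: F1=1 F2=1 -> F1&~F2 -> 0
  row 12 [1100]: F1=1 F2=1 -> F1&~F2 -> 0
  row 13 [1101]: F1=1 F2=1 -> F1&~F2 -> 0
  row 14 [1110]: F1=1 F2=1 -> F1&~F2 -> 0
  row 15 [1111]: F1=1 F2=1 -> F1&~F2 -> 0
Full result column, 4 rows per line (u,v fixed per line; w,z runs 00..11 left to right):
  rows 0-3 [u,v=00]: 0000  = hex 0
  rows 4-7 [u,v=01]: 0101  = hex 5
  rows 8-11 [u,v=10]: 0000  = hex 0
  rows 12-15 [u,v=11]: 0000  = hex 0
Counterexample vector (row 0 .. row 15) = 0000010100000000
Output column grouped in 4s = 0000 0101 0000 0000 = 0x0500
Convert to decimal digit by digit (value = value*16 + digit):
  0 -> 0
  0*16 + 5 = 5
  5*16 + 0 = 80
  80*16 + 0 = 1280
Decimal = 1280

1280


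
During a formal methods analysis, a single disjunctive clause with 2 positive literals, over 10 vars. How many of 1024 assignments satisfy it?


Step 1: Total=2^10=1024
Step 2: Unsat when all 2 false: 2^8=256
Step 3: Sat=1024-256=768

768


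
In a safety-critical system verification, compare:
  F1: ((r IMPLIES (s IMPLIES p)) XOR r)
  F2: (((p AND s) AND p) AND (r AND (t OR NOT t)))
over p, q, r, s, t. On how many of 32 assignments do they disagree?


F1 = ((r IMPLIES (s IMPLIES p)) XOR r)
F2 = (((p AND s) AND p) AND (r AND (t OR NOT t)))
Evaluate both on each of 32 rows (bits = p,q,r,s,t):
  row 0 [00000]: F1=1 F2=0 (differ) -> 1
  row 1 [00001]: F1=1 F2=0 (differ) -> 1
  row 2 [00010]: F1=1 F2=0 (differ) -> 1
  row 3 [00011]: F1=1 F2=0 (differ) -> 1
  row 4 [00100]: F1=0 F2=0 -> 0
  row 5 [00101]: F1=0 F2=0 -> 0
  row 6 [00110]: F1=1 F2=0 (differ) -> 1
  row 7 [00111]: F1=1 F2=0 (differ) -> 1
  row 8 [01000]: F1=1 F2=0 (differ) -> 1
  row 9 [01001]: F1=1 F2=0 (differ) -> 1
  row 10 [01010]: F1=1 F2=0 (differ) -> 1
  row 11 [01011]: F1=1 F2=0 (differ) -> 1
  row 12 [01100]: F1=0 F2=0 -> 0
  row 13 [01101]: F1=0 F2=0 -> 0
  row 14 [01110]: F1=1 F2=0 (differ) -> 1
  row 15 [01111]: F1=1 F2=0 (differ) -> 1
  row 16 [10000]: F1=1 F2=0 (differ) -> 1
  row 17 [10001]: F1=1 F2=0 (differ) -> 1
  row 18 [10010]: F1=1 F2=0 (differ) -> 1
  row 19 [10011]: F1=1 F2=0 (differ) -> 1
  row 20 [10100]: F1=0 F2=0 -> 0
  row 21 [10101]: F1=0 F2=0 -> 0
  row 22 [10110]: F1=0 F2=1 (differ) -> 1
  row 23 [10111]: F1=0 F2=1 (differ) -> 1
  row 24 [11000]: F1=1 F2=0 (differ) -> 1
  row 25 [11001]: F1=1 F2=0 (differ) -> 1
  row 26 [11010]: F1=1 F2=0 (differ) -> 1
  row 27 [11011]: F1=1 F2=0 (differ) -> 1
  row 28 [11100]: F1=0 F2=0 -> 0
  row 29 [11101]: F1=0 F2=0 -> 0
  row 30 [11110]: F1=0 F2=1 (differ) -> 1
  row 31 [11111]: F1=0 F2=1 (differ) -> 1
Full result column, 8 rows per line (p,q fixed per line; r,s,t runs 000..111 left to right):
  rows 0-7 [p,q=00]: 11110011  (ones: 6)
  rows 8-15 [p,q=01]: 11110011  (ones: 6)
  rows 16-23 [p,q=10]: 11110011  (ones: 6)
  rows 24-31 [p,q=11]: 11110011  (ones: 6)
Disagreements = 6+6+6+6 = 24

24


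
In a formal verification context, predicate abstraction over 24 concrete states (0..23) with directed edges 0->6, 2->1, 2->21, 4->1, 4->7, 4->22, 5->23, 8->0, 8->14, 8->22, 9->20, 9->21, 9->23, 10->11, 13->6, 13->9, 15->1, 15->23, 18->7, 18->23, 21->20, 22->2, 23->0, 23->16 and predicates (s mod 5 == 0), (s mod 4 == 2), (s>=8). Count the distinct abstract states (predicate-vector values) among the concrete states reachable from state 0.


BFS from 0:
Concrete reachable: {0, 6}
Abstract via predicates (s mod 5 == 0), (s mod 4 == 2), (s>=8):
  (0,1,0) <- {6}
  (1,0,0) <- {0}
Distinct abstract states = 2

2


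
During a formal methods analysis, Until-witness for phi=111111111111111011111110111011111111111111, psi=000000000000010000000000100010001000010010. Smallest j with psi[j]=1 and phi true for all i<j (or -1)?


(phi U psi) at 0: need smallest j with psi[j]=1 and phi[i]=1 for all i in [0,j).
Scan from step 0:
  step 0: phi=1, psi=0 -> continue
  step 1: phi=1, psi=0 -> continue
  step 2: phi=1, psi=0 -> continue
  step 3: phi=1, psi=0 -> continue
  step 13: psi=1 and phi held for [0,13) -> witness found
Witness step = 13

13


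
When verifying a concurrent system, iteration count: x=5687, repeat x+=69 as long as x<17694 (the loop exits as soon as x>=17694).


Step 1: x goes from 5687 toward 17694 by 69; the body runs while x<17694, so iterations = ceil((bound-start)/step)
Step 2: Distance=12007
Step 3: ceil(12007/69)=175

175


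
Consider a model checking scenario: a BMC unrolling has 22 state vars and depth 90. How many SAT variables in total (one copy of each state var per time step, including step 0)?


BMC unrolls to depth k, creating one copy of each state var for steps 0..k.
Step count = 90 + 1 = 91 (steps 0 through 90)
Vars per step = 22
Total = 22 * 91 = 2002

2002


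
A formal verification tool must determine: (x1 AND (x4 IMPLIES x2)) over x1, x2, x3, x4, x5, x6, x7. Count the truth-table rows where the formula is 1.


Formula: (x1 AND (x4 IMPLIES x2)) over 7 vars (128 rows)
Evaluate each row (x1, x2, x3, x4, x5, x6, x7 as bits, MSB first):
  row 0 [0000000]: (0 AND (0 IMPLIES 0)) -> 0
  row 1 [0000001]: (0 AND (0 IMPLIES 0)) -> 0
  row 2 [0000010]: (0 AND (0 IMPLIES 0)) -> 0
  row 3 [0000011]: (0 AND (0 IMPLIES 0)) -> 0
  row 4 [0000100]: (0 AND (0 IMPLIES 0)) -> 0
  (every remaining row is evaluated the same way; all 128 results are listed next)
Full result column, 8 rows per line (x1,x2,x3,x4 fixed per line; x5,x6,x7 runs 000..111 left to right):
  rows 0-7 [x1,x2,x3,x4=0000]: 00000000  (ones: 0)
  rows 8-15 [x1,x2,x3,x4=0001]: 00000000  (ones: 0)
  rows 16-23 [x1,x2,x3,x4=0010]: 00000000  (ones: 0)
  rows 24-31 [x1,x2,x3,x4=0011]: 00000000  (ones: 0)
  rows 32-39 [x1,x2,x3,x4=0100]: 00000000  (ones: 0)
  rows 40-47 [x1,x2,x3,x4=0101]: 00000000  (ones: 0)
  rows 48-55 [x1,x2,x3,x4=0110]: 00000000  (ones: 0)
  rows 56-63 [x1,x2,x3,x4=0111]: 00000000  (ones: 0)
  rows 64-71 [x1,x2,x3,x4=1000]: 11111111  (ones: 8)
  rows 72-79 [x1,x2,x3,x4=1001]: 00000000  (ones: 0)
  rows 80-87 [x1,x2,x3,x4=1010]: 11111111  (ones: 8)
  rows 88-95 [x1,x2,x3,x4=1011]: 00000000  (ones: 0)
  rows 96-103 [x1,x2,x3,x4=1100]: 11111111  (ones: 8)
  rows 104-111 [x1,x2,x3,x4=1101]: 11111111  (ones: 8)
  rows 112-119 [x1,x2,x3,x4=1110]: 11111111  (ones: 8)
  rows 120-127 [x1,x2,x3,x4=1111]: 11111111  (ones: 8)
Count of 1-rows = 0+0+0+0+0+0+0+0+8+0+8+0+8+8+8+8 = 48

48


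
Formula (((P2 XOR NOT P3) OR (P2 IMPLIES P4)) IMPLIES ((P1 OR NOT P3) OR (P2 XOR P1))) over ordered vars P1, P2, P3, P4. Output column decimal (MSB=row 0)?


Formula: (((P2 XOR NOT P3) OR (P2 IMPLIES P4)) IMPLIES ((P1 OR NOT P3) OR (P2 XOR P1))) over P1, P2, P3, P4 (16 rows)
Evaluate each row (bits = P1,P2,P3,P4, MSB first):
  row 0 [0000]: (((0 XOR NOT 0) OR (0 IMPLIES 0)) IMPLIES ((0 OR NOT 0) OR (0 XOR 0))) -> 1
  row 1 [0001]: (((0 XOR NOT 0) OR (0 IMPLIES 1)) IMPLIES ((0 OR NOT 0) OR (0 XOR 0))) -> 1
  row 2 [0010]: (((0 XOR NOT 1) OR (0 IMPLIES 0)) IMPLIES ((0 OR NOT 1) OR (0 XOR 0))) -> 0
  row 3 [0011]: (((0 XOR NOT 1) OR (0 IMPLIES 1)) IMPLIES ((0 OR NOT 1) OR (0 XOR 0))) -> 0
  row 4 [0100]: (((1 XOR NOT 0) OR (1 IMPLIES 0)) IMPLIES ((0 OR NOT 0) OR (1 XOR 0))) -> 1
  row 5 [0101]: (((1 XOR NOT 0) OR (1 IMPLIES 1)) IMPLIES ((0 OR NOT 0) OR (1 XOR 0))) -> 1
  row 6 [0110]: (((1 XOR NOT 1) OR (1 IMPLIES 0)) IMPLIES ((0 OR NOT 1) OR (1 XOR 0))) -> 1
  row 7 [0111]: (((1 XOR NOT 1) OR (1 IMPLIES 1)) IMPLIES ((0 OR NOT 1) OR (1 XOR 0))) -> 1
  row 8 [1000]: (((0 XOR NOT 0) OR (0 IMPLIES 0)) IMPLIES ((1 OR NOT 0) OR (0 XOR 1))) -> 1
  row 9 [1001]: (((0 XOR NOT 0) OR (0 IMPLIES 1)) IMPLIES ((1 OR NOT 0) OR (0 XOR 1))) -> 1
  row 10 [1010]: (((0 XOR NOT 1) OR (0 IMPLIES 0)) IMPLIES ((1 OR NOT 1) OR (0 XOR 1))) -> 1
  row 11 [1011]: (((0 XOR NOT 1) OR (0 IMPLIES 1)) IMPLIES ((1 OR NOT 1) OR (0 XOR 1))) -> 1
  row 12 [1100]: (((1 XOR NOT 0) OR (1 IMPLIES 0)) IMPLIES ((1 OR NOT 0) OR (1 XOR 1))) -> 1
  row 13 [1101]: (((1 XOR NOT 0) OR (1 IMPLIES 1)) IMPLIES ((1 OR NOT 0) OR (1 XOR 1))) -> 1
  row 14 [1110]: (((1 XOR NOT 1) OR (1 IMPLIES 0)) IMPLIES ((1 OR NOT 1) OR (1 XOR 1))) -> 1
  row 15 [1111]: (((1 XOR NOT 1) OR (1 IMPLIES 1)) IMPLIES ((1 OR NOT 1) OR (1 XOR 1))) -> 1
Full result column, 4 rows per line (P1,P2 fixed per line; P3,P4 runs 00..11 left to right):
  rows 0-3 [P1,P2=00]: 1100  = hex C
  rows 4-7 [P1,P2=01]: 1111  = hex F
  rows 8-11 [P1,P2=10]: 1111  = hex F
  rows 12-15 [P1,P2=11]: 1111  = hex F
Output column (row 0 .. row 15) = 1100111111111111
Output column grouped in 4s = 1100 1111 1111 1111 = 0xCFFF
Convert to decimal digit by digit (value = value*16 + digit):
  C -> 12
  12*16 + 15 (F) = 207
  207*16 + 15 (F) = 3327
  3327*16 + 15 (F) = 53247
Decimal = 53247

53247


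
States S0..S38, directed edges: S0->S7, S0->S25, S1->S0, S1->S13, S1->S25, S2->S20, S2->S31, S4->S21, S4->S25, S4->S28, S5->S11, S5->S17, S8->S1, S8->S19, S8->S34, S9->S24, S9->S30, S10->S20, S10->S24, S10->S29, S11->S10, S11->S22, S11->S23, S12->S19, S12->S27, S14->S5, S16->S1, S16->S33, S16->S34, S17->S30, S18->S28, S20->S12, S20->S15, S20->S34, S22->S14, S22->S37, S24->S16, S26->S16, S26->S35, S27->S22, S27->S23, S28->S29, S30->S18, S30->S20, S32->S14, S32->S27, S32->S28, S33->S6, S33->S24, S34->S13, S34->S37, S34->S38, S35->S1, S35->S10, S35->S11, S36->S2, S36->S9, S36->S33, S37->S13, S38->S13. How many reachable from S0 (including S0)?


BFS from S0:
  layer 0: {S0}
  layer 1: {S7, S25}
Reachable set: {S0, S7, S25}
Count = 3

3


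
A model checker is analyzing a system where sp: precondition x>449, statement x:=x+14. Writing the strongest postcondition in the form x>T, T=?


Formula: sp(P, x:=E) = exists old_x. (x = E[old_x/x]) AND P[old_x/x] (old_x is the value of x before the assignment; eliminate old_x by solving x = E[old_x/x] for old_x)
Step 1: Precondition P: x>449, i.e. old_x > 449
Step 2: Assignment gives x = old_x + 14, so old_x = x - 14
Step 3: Substitute into P: x - 14 > 449
Step 4: Simplify: x > 449+14 = 463

463


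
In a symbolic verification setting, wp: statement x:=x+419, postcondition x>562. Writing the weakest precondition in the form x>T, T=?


Formula: wp(x:=E, P) = P[E/x] (substitute E for x in postcondition)
Step 1: Postcondition: x>562
Step 2: Substitute x+419 for x: x+419>562
Step 3: Solve for x: x > 562-419 = 143

143


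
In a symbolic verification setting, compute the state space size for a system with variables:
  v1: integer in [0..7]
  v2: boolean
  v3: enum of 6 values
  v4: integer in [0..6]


State space = product of domain sizes of all variables.
Domain sizes:
  v1 (integer in [0..7]): 8
  v2 (boolean): 2
  v3 (enum of 6 values): 6
  v4 (integer in [0..6]): 7
Product = 8 * 2 * 6 * 7 = 672

672


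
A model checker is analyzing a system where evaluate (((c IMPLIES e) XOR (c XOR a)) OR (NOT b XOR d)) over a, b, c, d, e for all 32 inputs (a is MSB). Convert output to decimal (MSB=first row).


Formula: (((c IMPLIES e) XOR (c XOR a)) OR (NOT b XOR d)) over a, b, c, d, e (32 rows)
Evaluate each row (bits = a,b,c,d,e, MSB first):
  row 0 [00000]: (((0 IMPLIES 0) XOR (0 XOR 0)) OR (NOT 0 XOR 0)) -> 1
  row 1 [00001]: (((0 IMPLIES 1) XOR (0 XOR 0)) OR (NOT 0 XOR 0)) -> 1
  row 2 [00010]: (((0 IMPLIES 0) XOR (0 XOR 0)) OR (NOT 0 XOR 1)) -> 1
  row 3 [00011]: (((0 IMPLIES 1) XOR (0 XOR 0)) OR (NOT 0 XOR 1)) -> 1
  row 4 [00100]: (((1 IMPLIES 0) XOR (1 XOR 0)) OR (NOT 0 XOR 0)) -> 1
  row 5 [00101]: (((1 IMPLIES 1) XOR (1 XOR 0)) OR (NOT 0 XOR 0)) -> 1
  row 6 [00110]: (((1 IMPLIES 0) XOR (1 XOR 0)) OR (NOT 0 XOR 1)) -> 1
  row 7 [00111]: (((1 IMPLIES 1) XOR (1 XOR 0)) OR (NOT 0 XOR 1)) -> 0
  row 8 [01000]: (((0 IMPLIES 0) XOR (0 XOR 0)) OR (NOT 1 XOR 0)) -> 1
  row 9 [01001]: (((0 IMPLIES 1) XOR (0 XOR 0)) OR (NOT 1 XOR 0)) -> 1
  row 10 [01010]: (((0 IMPLIES 0) XOR (0 XOR 0)) OR (NOT 1 XOR 1)) -> 1
  row 11 [01011]: (((0 IMPLIES 1) XOR (0 XOR 0)) OR (NOT 1 XOR 1)) -> 1
  row 12 [01100]: (((1 IMPLIES 0) XOR (1 XOR 0)) OR (NOT 1 XOR 0)) -> 1
  row 13 [01101]: (((1 IMPLIES 1) XOR (1 XOR 0)) OR (NOT 1 XOR 0)) -> 0
  row 14 [01110]: (((1 IMPLIES 0) XOR (1 XOR 0)) OR (NOT 1 XOR 1)) -> 1
  row 15 [01111]: (((1 IMPLIES 1) XOR (1 XOR 0)) OR (NOT 1 XOR 1)) -> 1
  row 16 [10000]: (((0 IMPLIES 0) XOR (0 XOR 1)) OR (NOT 0 XOR 0)) -> 1
  row 17 [10001]: (((0 IMPLIES 1) XOR (0 XOR 1)) OR (NOT 0 XOR 0)) -> 1
  row 18 [10010]: (((0 IMPLIES 0) XOR (0 XOR 1)) OR (NOT 0 XOR 1)) -> 0
  row 19 [10011]: (((0 IMPLIES 1) XOR (0 XOR 1)) OR (NOT 0 XOR 1)) -> 0
  row 20 [10100]: (((1 IMPLIES 0) XOR (1 XOR 1)) OR (NOT 0 XOR 0)) -> 1
  row 21 [10101]: (((1 IMPLIES 1) XOR (1 XOR 1)) OR (NOT 0 XOR 0)) -> 1
  row 22 [10110]: (((1 IMPLIES 0) XOR (1 XOR 1)) OR (NOT 0 XOR 1)) -> 0
  row 23 [10111]: (((1 IMPLIES 1) XOR (1 XOR 1)) OR (NOT 0 XOR 1)) -> 1
  row 24 [11000]: (((0 IMPLIES 0) XOR (0 XOR 1)) OR (NOT 1 XOR 0)) -> 0
  row 25 [11001]: (((0 IMPLIES 1) XOR (0 XOR 1)) OR (NOT 1 XOR 0)) -> 0
  row 26 [11010]: (((0 IMPLIES 0) XOR (0 XOR 1)) OR (NOT 1 XOR 1)) -> 1
  row 27 [11011]: (((0 IMPLIES 1) XOR (0 XOR 1)) OR (NOT 1 XOR 1)) -> 1
  row 28 [11100]: (((1 IMPLIES 0) XOR (1 XOR 1)) OR (NOT 1 XOR 0)) -> 0
  row 29 [11101]: (((1 IMPLIES 1) XOR (1 XOR 1)) OR (NOT 1 XOR 0)) -> 1
  row 30 [11110]: (((1 IMPLIES 0) XOR (1 XOR 1)) OR (NOT 1 XOR 1)) -> 1
  row 31 [11111]: (((1 IMPLIES 1) XOR (1 XOR 1)) OR (NOT 1 XOR 1)) -> 1
Full result column, 4 rows per line (a,b,c fixed per line; d,e runs 00..11 left to right):
  rows 0-3 [a,b,c=000]: 1111  = hex F
  rows 4-7 [a,b,c=001]: 1110  = hex E
  rows 8-11 [a,b,c=010]: 1111  = hex F
  rows 12-15 [a,b,c=011]: 1011  = hex B
  rows 16-19 [a,b,c=100]: 1100  = hex C
  rows 20-23 [a,b,c=101]: 1101  = hex D
  rows 24-27 [a,b,c=110]: 0011  = hex 3
  rows 28-31 [a,b,c=111]: 0111  = hex 7
Output column (row 0 .. row 31) = 11111110111110111100110100110111
Output column grouped in 4s = 1111 1110 1111 1011 1100 1101 0011 0111 = 0xFEFBCD37
Convert to decimal digit by digit (value = value*16 + digit):
  F -> 15
  15*16 + 14 (E) = 254
  254*16 + 15 (F) = 4079
  4079*16 + 11 (B) = 65275
  65275*16 + 12 (C) = 1044412
  1044412*16 + 13 (D) = 16710605
  16710605*16 + 3 = 267369683
  267369683*16 + 7 = 4277914935
Decimal = 4277914935

4277914935


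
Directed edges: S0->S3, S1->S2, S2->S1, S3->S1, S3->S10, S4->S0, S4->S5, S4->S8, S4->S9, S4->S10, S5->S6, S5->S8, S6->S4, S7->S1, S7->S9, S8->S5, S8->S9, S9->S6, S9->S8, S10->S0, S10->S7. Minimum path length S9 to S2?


BFS layer-by-layer from S9:
  dist 0: {S9}
  dist 1: {S6, S8}
  dist 2: {S4, S5}
  dist 3: {S0, S10}
  dist 4: {S3, S7}
  dist 5: {S1}
  dist 6: {S2}
  -> S2 reached at distance 6
Shortest path length = 6

6


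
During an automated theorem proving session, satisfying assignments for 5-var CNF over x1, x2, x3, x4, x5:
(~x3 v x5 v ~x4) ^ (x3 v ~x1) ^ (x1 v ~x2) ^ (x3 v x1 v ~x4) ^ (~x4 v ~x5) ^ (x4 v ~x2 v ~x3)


CNF with 6 clauses over 5 vars (32 assignments).
An assignment satisfies CNF iff every clause has >=1 true literal.
Check each row (bits = x1,x2,x3,x4,x5; clause T/F shown):
  row 0 [00000]: clauses=TTTTTT -> 1
  row 1 [00001]: clauses=TTTTTT -> 1
  row 2 [00010]: clauses=TTTFTT -> 0
  row 3 [00011]: clauses=TTTFFT -> 0
  row 4 [00100]: clauses=TTTTTT -> 1
  row 5 [00101]: clauses=TTTTTT -> 1
  row 6 [00110]: clauses=FTTTTT -> 0
  row 7 [00111]: clauses=TTTTFT -> 0
  row 8 [01000]: clauses=TTFTTT -> 0
  row 9 [01001]: clauses=TTFTTT -> 0
  row 10 [01010]: clauses=TTFFTT -> 0
  row 11 [01011]: clauses=TTFFFT -> 0
  row 12 [01100]: clauses=TTFTTF -> 0
  row 13 [01101]: clauses=TTFTTF -> 0
  row 14 [01110]: clauses=FTFTTT -> 0
  row 15 [01111]: clauses=TTFTFT -> 0
  row 16 [10000]: clauses=TFTTTT -> 0
  row 17 [10001]: clauses=TFTTTT -> 0
  row 18 [10010]: clauses=TFTTTT -> 0
  row 19 [10011]: clauses=TFTTFT -> 0
  row 20 [10100]: clauses=TTTTTT -> 1
  row 21 [10101]: clauses=TTTTTT -> 1
  row 22 [10110]: clauses=FTTTTT -> 0
  row 23 [10111]: clauses=TTTTFT -> 0
  row 24 [11000]: clauses=TFTTTT -> 0
  row 25 [11001]: clauses=TFTTTT -> 0
  row 26 [11010]: clauses=TFTTTT -> 0
  row 27 [11011]: clauses=TFTTFT -> 0
  row 28 [11100]: clauses=TTTTTF -> 0
  row 29 [11101]: clauses=TTTTTF -> 0
  row 30 [11110]: clauses=FTTTTT -> 0
  row 31 [11111]: clauses=TTTTFT -> 0
Full result column, 8 rows per line (x1,x2 fixed per line; x3,x4,x5 runs 000..111 left to right):
  rows 0-7 [x1,x2=00]: 11001100  (ones: 4)
  rows 8-15 [x1,x2=01]: 00000000  (ones: 0)
  rows 16-23 [x1,x2=10]: 00001100  (ones: 2)
  rows 24-31 [x1,x2=11]: 00000000  (ones: 0)
Satisfying assignments = 4+0+2+0 = 6

6


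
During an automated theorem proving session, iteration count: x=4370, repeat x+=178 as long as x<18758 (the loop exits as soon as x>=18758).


Step 1: x goes from 4370 toward 18758 by 178; the body runs while x<18758, so iterations = ceil((bound-start)/step)
Step 2: Distance=14388
Step 3: ceil(14388/178)=81

81


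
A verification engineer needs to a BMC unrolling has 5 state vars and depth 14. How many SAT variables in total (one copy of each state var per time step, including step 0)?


BMC unrolls to depth k, creating one copy of each state var for steps 0..k.
Step count = 14 + 1 = 15 (steps 0 through 14)
Vars per step = 5
Total = 5 * 15 = 75

75


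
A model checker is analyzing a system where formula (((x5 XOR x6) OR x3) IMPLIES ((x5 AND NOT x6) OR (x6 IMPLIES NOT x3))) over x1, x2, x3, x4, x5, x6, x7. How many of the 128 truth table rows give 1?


Formula: (((x5 XOR x6) OR x3) IMPLIES ((x5 AND NOT x6) OR (x6 IMPLIES NOT x3))) over 7 vars (128 rows)
Evaluate each row (x1, x2, x3, x4, x5, x6, x7 as bits, MSB first):
  row 0 [0000000]: (((0 XOR 0) OR 0) IMPLIES ((0 AND NOT 0) OR (0 IMPLIES NOT 0))) -> 1
  row 1 [0000001]: (((0 XOR 0) OR 0) IMPLIES ((0 AND NOT 0) OR (0 IMPLIES NOT 0))) -> 1
  row 2 [0000010]: (((0 XOR 1) OR 0) IMPLIES ((0 AND NOT 1) OR (1 IMPLIES NOT 0))) -> 1
  row 3 [0000011]: (((0 XOR 1) OR 0) IMPLIES ((0 AND NOT 1) OR (1 IMPLIES NOT 0))) -> 1
  row 4 [0000100]: (((1 XOR 0) OR 0) IMPLIES ((1 AND NOT 0) OR (0 IMPLIES NOT 0))) -> 1
  (every remaining row is evaluated the same way; all 128 results are listed next)
Full result column, 8 rows per line (x1,x2,x3,x4 fixed per line; x5,x6,x7 runs 000..111 left to right):
  rows 0-7 [x1,x2,x3,x4=0000]: 11111111  (ones: 8)
  rows 8-15 [x1,x2,x3,x4=0001]: 11111111  (ones: 8)
  rows 16-23 [x1,x2,x3,x4=0010]: 11001100  (ones: 4)
  rows 24-31 [x1,x2,x3,x4=0011]: 11001100  (ones: 4)
  rows 32-39 [x1,x2,x3,x4=0100]: 11111111  (ones: 8)
  rows 40-47 [x1,x2,x3,x4=0101]: 11111111  (ones: 8)
  rows 48-55 [x1,x2,x3,x4=0110]: 11001100  (ones: 4)
  rows 56-63 [x1,x2,x3,x4=0111]: 11001100  (ones: 4)
  rows 64-71 [x1,x2,x3,x4=1000]: 11111111  (ones: 8)
  rows 72-79 [x1,x2,x3,x4=1001]: 11111111  (ones: 8)
  rows 80-87 [x1,x2,x3,x4=1010]: 11001100  (ones: 4)
  rows 88-95 [x1,x2,x3,x4=1011]: 11001100  (ones: 4)
  rows 96-103 [x1,x2,x3,x4=1100]: 11111111  (ones: 8)
  rows 104-111 [x1,x2,x3,x4=1101]: 11111111  (ones: 8)
  rows 112-119 [x1,x2,x3,x4=1110]: 11001100  (ones: 4)
  rows 120-127 [x1,x2,x3,x4=1111]: 11001100  (ones: 4)
Count of 1-rows = 8+8+4+4+8+8+4+4+8+8+4+4+8+8+4+4 = 96

96


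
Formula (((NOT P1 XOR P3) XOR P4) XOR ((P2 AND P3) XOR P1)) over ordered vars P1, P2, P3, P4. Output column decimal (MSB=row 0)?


Formula: (((NOT P1 XOR P3) XOR P4) XOR ((P2 AND P3) XOR P1)) over P1, P2, P3, P4 (16 rows)
Evaluate each row (bits = P1,P2,P3,P4, MSB first):
  row 0 [0000]: (((NOT 0 XOR 0) XOR 0) XOR ((0 AND 0) XOR 0)) -> 1
  row 1 [0001]: (((NOT 0 XOR 0) XOR 1) XOR ((0 AND 0) XOR 0)) -> 0
  row 2 [0010]: (((NOT 0 XOR 1) XOR 0) XOR ((0 AND 1) XOR 0)) -> 0
  row 3 [0011]: (((NOT 0 XOR 1) XOR 1) XOR ((0 AND 1) XOR 0)) -> 1
  row 4 [0100]: (((NOT 0 XOR 0) XOR 0) XOR ((1 AND 0) XOR 0)) -> 1
  row 5 [0101]: (((NOT 0 XOR 0) XOR 1) XOR ((1 AND 0) XOR 0)) -> 0
  row 6 [0110]: (((NOT 0 XOR 1) XOR 0) XOR ((1 AND 1) XOR 0)) -> 1
  row 7 [0111]: (((NOT 0 XOR 1) XOR 1) XOR ((1 AND 1) XOR 0)) -> 0
  row 8 [1000]: (((NOT 1 XOR 0) XOR 0) XOR ((0 AND 0) XOR 1)) -> 1
  row 9 [1001]: (((NOT 1 XOR 0) XOR 1) XOR ((0 AND 0) XOR 1)) -> 0
  row 10 [1010]: (((NOT 1 XOR 1) XOR 0) XOR ((0 AND 1) XOR 1)) -> 0
  row 11 [1011]: (((NOT 1 XOR 1) XOR 1) XOR ((0 AND 1) XOR 1)) -> 1
  row 12 [1100]: (((NOT 1 XOR 0) XOR 0) XOR ((1 AND 0) XOR 1)) -> 1
  row 13 [1101]: (((NOT 1 XOR 0) XOR 1) XOR ((1 AND 0) XOR 1)) -> 0
  row 14 [1110]: (((NOT 1 XOR 1) XOR 0) XOR ((1 AND 1) XOR 1)) -> 1
  row 15 [1111]: (((NOT 1 XOR 1) XOR 1) XOR ((1 AND 1) XOR 1)) -> 0
Full result column, 4 rows per line (P1,P2 fixed per line; P3,P4 runs 00..11 left to right):
  rows 0-3 [P1,P2=00]: 1001  = hex 9
  rows 4-7 [P1,P2=01]: 1010  = hex A
  rows 8-11 [P1,P2=10]: 1001  = hex 9
  rows 12-15 [P1,P2=11]: 1010  = hex A
Output column (row 0 .. row 15) = 1001101010011010
Output column grouped in 4s = 1001 1010 1001 1010 = 0x9A9A
Convert to decimal digit by digit (value = value*16 + digit):
  9 -> 9
  9*16 + 10 (A) = 154
  154*16 + 9 = 2473
  2473*16 + 10 (A) = 39578
Decimal = 39578

39578


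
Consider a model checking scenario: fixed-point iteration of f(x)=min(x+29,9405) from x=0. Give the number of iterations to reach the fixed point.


Step 1: x=0, cap=9405, increment=29
Step 2: x grows by 29 each step until capped at 9405; fixed point is x=9405
Step 3: iterations = ceil(9405/29) = 325

325


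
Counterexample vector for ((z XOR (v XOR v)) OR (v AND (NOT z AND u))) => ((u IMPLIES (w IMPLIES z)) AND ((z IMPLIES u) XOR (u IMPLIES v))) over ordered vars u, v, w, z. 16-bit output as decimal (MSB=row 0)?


F1 = ((z XOR (v XOR v)) OR (v AND (NOT z AND u)))
F2 = ((u IMPLIES (w IMPLIES z)) AND ((z IMPLIES u) XOR (u IMPLIES v)))
Counterexample to F1=>F2 is where F1=1 and F2=0.
Evaluate each row (bits = u,v,w,z, MSB first):
  row 0 [0000]: F1=0 F2=0 -> F1&~F2 -> 0
  row 1 [0001]: F1=1 F2=1 -> F1&~F2 -> 0
  row 2 [0010]: F1=0 F2=0 -> F1&~F2 -> 0
  row 3 [0011]: F1=1 F2=1 -> F1&~F2 -> 0
  row 4 [0100]: F1=0 F2=0 -> F1&~F2 -> 0
  row 5 [0101]: F1=1 F2=1 -> F1&~F2 -> 0
  row 6 [0110]: F1=0 F2=0 -> F1&~F2 -> 0
  row 7 [0111]: F1=1 F2=1 -> F1&~F2 -> 0
  row 8 [1000]: F1=0 F2=1 -> F1&~F2 -> 0
  row 9 [1001]: F1=1 F2=1 -> F1&~F2 -> 0
  row 10 [1010]: F1=0 F2=0 -> F1&~F2 -> 0
  row 11 [1011]: F1=1 F2=1 -> F1&~F2 -> 0
  row 12 [1100]: F1=1 F2=0 -> F1&~F2 -> 1
  row 13 [1101]: F1=1 F2=0 -> F1&~F2 -> 1
  row 14 [1110]: F1=1 F2=0 -> F1&~F2 -> 1
  row 15 [1111]: F1=1 F2=0 -> F1&~F2 -> 1
Full result column, 4 rows per line (u,v fixed per line; w,z runs 00..11 left to right):
  rows 0-3 [u,v=00]: 0000  = hex 0
  rows 4-7 [u,v=01]: 0000  = hex 0
  rows 8-11 [u,v=10]: 0000  = hex 0
  rows 12-15 [u,v=11]: 1111  = hex F
Counterexample vector (row 0 .. row 15) = 0000000000001111
Output column grouped in 4s = 0000 0000 0000 1111 = 0x000F
Convert to decimal digit by digit (value = value*16 + digit):
  0 -> 0
  0*16 + 0 = 0
  0*16 + 0 = 0
  0*16 + 15 (F) = 15
Decimal = 15

15


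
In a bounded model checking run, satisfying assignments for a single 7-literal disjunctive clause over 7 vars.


Step 1: Total=2^7=128
Step 2: Unsat when all 7 false: 2^0=1
Step 3: Sat=128-1=127

127


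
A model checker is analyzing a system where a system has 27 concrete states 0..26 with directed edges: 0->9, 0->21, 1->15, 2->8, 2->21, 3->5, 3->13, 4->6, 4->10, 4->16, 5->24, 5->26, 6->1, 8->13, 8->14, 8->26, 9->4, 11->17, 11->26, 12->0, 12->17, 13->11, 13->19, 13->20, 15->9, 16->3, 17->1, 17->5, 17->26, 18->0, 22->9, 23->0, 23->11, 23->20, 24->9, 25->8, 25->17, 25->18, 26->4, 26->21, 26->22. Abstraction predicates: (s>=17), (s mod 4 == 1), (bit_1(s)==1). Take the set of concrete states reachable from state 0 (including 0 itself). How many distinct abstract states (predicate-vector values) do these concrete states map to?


BFS from 0:
Concrete reachable: {0, 1, 3, 4, 5, 6, 9, 10, 11, 13, 15, 16, 17, 19, 20, 21, 22, 24, 26}
Abstract via predicates (s>=17), (s mod 4 == 1), (bit_1(s)==1):
  (0,0,0) <- {0, 4, 16}
  (0,0,1) <- {3, 6, 10, 11, 15}
  (0,1,0) <- {1, 5, 9, 13}
  (1,0,0) <- {20, 24}
  (1,0,1) <- {19, 22, 26}
  (1,1,0) <- {17, 21}
Distinct abstract states = 6

6


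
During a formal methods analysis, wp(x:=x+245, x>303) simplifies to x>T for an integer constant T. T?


Formula: wp(x:=E, P) = P[E/x] (substitute E for x in postcondition)
Step 1: Postcondition: x>303
Step 2: Substitute x+245 for x: x+245>303
Step 3: Solve for x: x > 303-245 = 58

58


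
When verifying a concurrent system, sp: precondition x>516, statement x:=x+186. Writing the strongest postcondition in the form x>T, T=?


Formula: sp(P, x:=E) = exists old_x. (x = E[old_x/x]) AND P[old_x/x] (old_x is the value of x before the assignment; eliminate old_x by solving x = E[old_x/x] for old_x)
Step 1: Precondition P: x>516, i.e. old_x > 516
Step 2: Assignment gives x = old_x + 186, so old_x = x - 186
Step 3: Substitute into P: x - 186 > 516
Step 4: Simplify: x > 516+186 = 702

702


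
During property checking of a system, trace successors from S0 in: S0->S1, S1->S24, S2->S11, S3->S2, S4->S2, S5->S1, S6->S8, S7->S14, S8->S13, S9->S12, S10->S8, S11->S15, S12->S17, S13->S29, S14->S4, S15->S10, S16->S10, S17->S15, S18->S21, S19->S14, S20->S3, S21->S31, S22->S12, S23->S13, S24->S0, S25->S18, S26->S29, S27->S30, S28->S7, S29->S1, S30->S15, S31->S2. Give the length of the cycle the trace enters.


Trace from S0 until a state repeats:
  S0 -> S1 -> S24 -> S0
S0 first seen at step 0, revisited at step 3.
Cycle length = 3 - 0 = 3

3


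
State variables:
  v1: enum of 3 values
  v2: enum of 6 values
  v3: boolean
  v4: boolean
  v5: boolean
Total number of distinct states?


State space = product of domain sizes of all variables.
Domain sizes:
  v1 (enum of 3 values): 3
  v2 (enum of 6 values): 6
  v3 (boolean): 2
  v4 (boolean): 2
  v5 (boolean): 2
Product = 3 * 6 * 2 * 2 * 2 = 144

144


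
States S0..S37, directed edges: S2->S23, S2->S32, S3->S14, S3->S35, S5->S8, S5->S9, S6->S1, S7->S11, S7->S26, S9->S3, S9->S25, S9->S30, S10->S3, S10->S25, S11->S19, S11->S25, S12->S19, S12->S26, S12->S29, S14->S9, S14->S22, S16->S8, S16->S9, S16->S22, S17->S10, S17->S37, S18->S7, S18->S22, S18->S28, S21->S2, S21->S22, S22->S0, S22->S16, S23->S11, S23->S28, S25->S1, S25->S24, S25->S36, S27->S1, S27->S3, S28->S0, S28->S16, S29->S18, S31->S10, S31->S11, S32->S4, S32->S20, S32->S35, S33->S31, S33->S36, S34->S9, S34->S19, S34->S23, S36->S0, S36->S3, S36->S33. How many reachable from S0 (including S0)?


BFS from S0:
  layer 0: {S0}
Reachable set: {S0}
Count = 1

1


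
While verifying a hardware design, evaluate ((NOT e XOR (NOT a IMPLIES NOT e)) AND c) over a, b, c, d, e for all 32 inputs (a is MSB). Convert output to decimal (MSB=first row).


Formula: ((NOT e XOR (NOT a IMPLIES NOT e)) AND c) over a, b, c, d, e (32 rows)
Evaluate each row (bits = a,b,c,d,e, MSB first):
  row 0 [00000]: ((NOT 0 XOR (NOT 0 IMPLIES NOT 0)) AND 0) -> 0
  row 1 [00001]: ((NOT 1 XOR (NOT 0 IMPLIES NOT 1)) AND 0) -> 0
  row 2 [00010]: ((NOT 0 XOR (NOT 0 IMPLIES NOT 0)) AND 0) -> 0
  row 3 [00011]: ((NOT 1 XOR (NOT 0 IMPLIES NOT 1)) AND 0) -> 0
  row 4 [00100]: ((NOT 0 XOR (NOT 0 IMPLIES NOT 0)) AND 1) -> 0
  row 5 [00101]: ((NOT 1 XOR (NOT 0 IMPLIES NOT 1)) AND 1) -> 0
  row 6 [00110]: ((NOT 0 XOR (NOT 0 IMPLIES NOT 0)) AND 1) -> 0
  row 7 [00111]: ((NOT 1 XOR (NOT 0 IMPLIES NOT 1)) AND 1) -> 0
  row 8 [01000]: ((NOT 0 XOR (NOT 0 IMPLIES NOT 0)) AND 0) -> 0
  row 9 [01001]: ((NOT 1 XOR (NOT 0 IMPLIES NOT 1)) AND 0) -> 0
  row 10 [01010]: ((NOT 0 XOR (NOT 0 IMPLIES NOT 0)) AND 0) -> 0
  row 11 [01011]: ((NOT 1 XOR (NOT 0 IMPLIES NOT 1)) AND 0) -> 0
  row 12 [01100]: ((NOT 0 XOR (NOT 0 IMPLIES NOT 0)) AND 1) -> 0
  row 13 [01101]: ((NOT 1 XOR (NOT 0 IMPLIES NOT 1)) AND 1) -> 0
  row 14 [01110]: ((NOT 0 XOR (NOT 0 IMPLIES NOT 0)) AND 1) -> 0
  row 15 [01111]: ((NOT 1 XOR (NOT 0 IMPLIES NOT 1)) AND 1) -> 0
  row 16 [10000]: ((NOT 0 XOR (NOT 1 IMPLIES NOT 0)) AND 0) -> 0
  row 17 [10001]: ((NOT 1 XOR (NOT 1 IMPLIES NOT 1)) AND 0) -> 0
  row 18 [10010]: ((NOT 0 XOR (NOT 1 IMPLIES NOT 0)) AND 0) -> 0
  row 19 [10011]: ((NOT 1 XOR (NOT 1 IMPLIES NOT 1)) AND 0) -> 0
  row 20 [10100]: ((NOT 0 XOR (NOT 1 IMPLIES NOT 0)) AND 1) -> 0
  row 21 [10101]: ((NOT 1 XOR (NOT 1 IMPLIES NOT 1)) AND 1) -> 1
  row 22 [10110]: ((NOT 0 XOR (NOT 1 IMPLIES NOT 0)) AND 1) -> 0
  row 23 [10111]: ((NOT 1 XOR (NOT 1 IMPLIES NOT 1)) AND 1) -> 1
  row 24 [11000]: ((NOT 0 XOR (NOT 1 IMPLIES NOT 0)) AND 0) -> 0
  row 25 [11001]: ((NOT 1 XOR (NOT 1 IMPLIES NOT 1)) AND 0) -> 0
  row 26 [11010]: ((NOT 0 XOR (NOT 1 IMPLIES NOT 0)) AND 0) -> 0
  row 27 [11011]: ((NOT 1 XOR (NOT 1 IMPLIES NOT 1)) AND 0) -> 0
  row 28 [11100]: ((NOT 0 XOR (NOT 1 IMPLIES NOT 0)) AND 1) -> 0
  row 29 [11101]: ((NOT 1 XOR (NOT 1 IMPLIES NOT 1)) AND 1) -> 1
  row 30 [11110]: ((NOT 0 XOR (NOT 1 IMPLIES NOT 0)) AND 1) -> 0
  row 31 [11111]: ((NOT 1 XOR (NOT 1 IMPLIES NOT 1)) AND 1) -> 1
Full result column, 4 rows per line (a,b,c fixed per line; d,e runs 00..11 left to right):
  rows 0-3 [a,b,c=000]: 0000  = hex 0
  rows 4-7 [a,b,c=001]: 0000  = hex 0
  rows 8-11 [a,b,c=010]: 0000  = hex 0
  rows 12-15 [a,b,c=011]: 0000  = hex 0
  rows 16-19 [a,b,c=100]: 0000  = hex 0
  rows 20-23 [a,b,c=101]: 0101  = hex 5
  rows 24-27 [a,b,c=110]: 0000  = hex 0
  rows 28-31 [a,b,c=111]: 0101  = hex 5
Output column (row 0 .. row 31) = 00000000000000000000010100000101
Output column grouped in 4s = 0000 0000 0000 0000 0000 0101 0000 0101 = 0x00000505
Convert to decimal digit by digit (value = value*16 + digit):
  0 -> 0
  0*16 + 0 = 0
  0*16 + 0 = 0
  0*16 + 0 = 0
  0*16 + 0 = 0
  0*16 + 5 = 5
  5*16 + 0 = 80
  80*16 + 5 = 1285
Decimal = 1285

1285


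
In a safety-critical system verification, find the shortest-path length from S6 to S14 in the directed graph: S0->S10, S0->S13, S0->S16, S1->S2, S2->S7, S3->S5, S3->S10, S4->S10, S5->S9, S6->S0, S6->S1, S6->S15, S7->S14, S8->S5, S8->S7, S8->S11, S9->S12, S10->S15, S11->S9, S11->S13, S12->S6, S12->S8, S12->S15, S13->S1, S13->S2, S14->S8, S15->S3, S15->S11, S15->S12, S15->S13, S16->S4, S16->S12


BFS layer-by-layer from S6:
  dist 0: {S6}
  dist 1: {S0, S1, S15}
  dist 2: {S2, S3, S10, S11, S12, S13, S16}
  dist 3: {S4, S5, S7, S8, S9}
  dist 4: {S14}
  -> S14 reached at distance 4
Shortest path length = 4

4


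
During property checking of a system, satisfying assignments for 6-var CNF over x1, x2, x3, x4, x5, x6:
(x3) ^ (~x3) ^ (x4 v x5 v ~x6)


CNF with 3 clauses over 6 vars (64 assignments).
An assignment satisfies CNF iff every clause has >=1 true literal.
Check each row (bits = x1,x2,x3,x4,x5,x6; clause T/F shown):
  row 0 [000000]: clauses=FTT -> 0
  row 1 [000001]: clauses=FTF -> 0
  row 2 [000010]: clauses=FTT -> 0
  row 3 [000011]: clauses=FTT -> 0
  row 4 [000100]: clauses=FTT -> 0
  (every remaining row is evaluated the same way; all 64 results are listed next)
Full result column, 8 rows per line (x1,x2,x3 fixed per line; x4,x5,x6 runs 000..111 left to right):
  rows 0-7 [x1,x2,x3=000]: 00000000  (ones: 0)
  rows 8-15 [x1,x2,x3=001]: 00000000  (ones: 0)
  rows 16-23 [x1,x2,x3=010]: 00000000  (ones: 0)
  rows 24-31 [x1,x2,x3=011]: 00000000  (ones: 0)
  rows 32-39 [x1,x2,x3=100]: 00000000  (ones: 0)
  rows 40-47 [x1,x2,x3=101]: 00000000  (ones: 0)
  rows 48-55 [x1,x2,x3=110]: 00000000  (ones: 0)
  rows 56-63 [x1,x2,x3=111]: 00000000  (ones: 0)
Satisfying assignments = 0+0+0+0+0+0+0+0 = 0

0


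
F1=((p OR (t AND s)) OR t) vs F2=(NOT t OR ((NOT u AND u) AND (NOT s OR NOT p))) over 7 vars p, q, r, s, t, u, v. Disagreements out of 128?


F1 = ((p OR (t AND s)) OR t)
F2 = (NOT t OR ((NOT u AND u) AND (NOT s OR NOT p)))
Evaluate both on each of 128 rows (bits = p,q,r,s,t,u,v):
  row 0 [0000000]: F1=0 F2=1 (differ) -> 1
  row 1 [0000001]: F1=0 F2=1 (differ) -> 1
  row 2 [0000010]: F1=0 F2=1 (differ) -> 1
  row 3 [0000011]: F1=0 F2=1 (differ) -> 1
  row 4 [0000100]: F1=1 F2=0 (differ) -> 1
  (every remaining row is evaluated the same way; all 128 results are listed next)
Full result column, 8 rows per line (p,q,r,s fixed per line; t,u,v runs 000..111 left to right):
  rows 0-7 [p,q,r,s=0000]: 11111111  (ones: 8)
  rows 8-15 [p,q,r,s=0001]: 11111111  (ones: 8)
  rows 16-23 [p,q,r,s=0010]: 11111111  (ones: 8)
  rows 24-31 [p,q,r,s=0011]: 11111111  (ones: 8)
  rows 32-39 [p,q,r,s=0100]: 11111111  (ones: 8)
  rows 40-47 [p,q,r,s=0101]: 11111111  (ones: 8)
  rows 48-55 [p,q,r,s=0110]: 11111111  (ones: 8)
  rows 56-63 [p,q,r,s=0111]: 11111111  (ones: 8)
  rows 64-71 [p,q,r,s=1000]: 00001111  (ones: 4)
  rows 72-79 [p,q,r,s=1001]: 00001111  (ones: 4)
  rows 80-87 [p,q,r,s=1010]: 00001111  (ones: 4)
  rows 88-95 [p,q,r,s=1011]: 00001111  (ones: 4)
  rows 96-103 [p,q,r,s=1100]: 00001111  (ones: 4)
  rows 104-111 [p,q,r,s=1101]: 00001111  (ones: 4)
  rows 112-119 [p,q,r,s=1110]: 00001111  (ones: 4)
  rows 120-127 [p,q,r,s=1111]: 00001111  (ones: 4)
Disagreements = 8+8+8+8+8+8+8+8+4+4+4+4+4+4+4+4 = 96

96


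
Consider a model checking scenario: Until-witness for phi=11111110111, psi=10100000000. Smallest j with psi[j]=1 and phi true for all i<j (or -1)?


(phi U psi) at 0: need smallest j with psi[j]=1 and phi[i]=1 for all i in [0,j).
Scan from step 0:
  step 0: psi=1 and phi held for [0,0) -> witness found
Witness step = 0

0


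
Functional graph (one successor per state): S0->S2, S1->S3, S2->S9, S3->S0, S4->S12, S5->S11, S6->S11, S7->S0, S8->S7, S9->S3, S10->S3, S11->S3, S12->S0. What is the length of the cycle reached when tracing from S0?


Trace from S0 until a state repeats:
  S0 -> S2 -> S9 -> S3 -> S0
S0 first seen at step 0, revisited at step 4.
Cycle length = 4 - 0 = 4

4


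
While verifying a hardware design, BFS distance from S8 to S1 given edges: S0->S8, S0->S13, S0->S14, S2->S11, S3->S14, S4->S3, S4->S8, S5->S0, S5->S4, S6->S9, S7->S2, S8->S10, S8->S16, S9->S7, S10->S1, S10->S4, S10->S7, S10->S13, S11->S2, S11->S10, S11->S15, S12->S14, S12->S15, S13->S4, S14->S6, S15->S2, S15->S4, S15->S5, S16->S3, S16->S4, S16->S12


BFS layer-by-layer from S8:
  dist 0: {S8}
  dist 1: {S10, S16}
  dist 2: {S1, S3, S4, S7, S12, S13}
  -> S1 reached at distance 2
Shortest path length = 2

2


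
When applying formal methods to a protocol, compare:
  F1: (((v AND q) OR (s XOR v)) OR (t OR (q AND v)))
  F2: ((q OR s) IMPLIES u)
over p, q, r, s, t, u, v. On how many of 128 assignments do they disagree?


F1 = (((v AND q) OR (s XOR v)) OR (t OR (q AND v)))
F2 = ((q OR s) IMPLIES u)
Evaluate both on each of 128 rows (bits = p,q,r,s,t,u,v):
  row 0 [0000000]: F1=0 F2=1 (differ) -> 1
  row 1 [0000001]: F1=1 F2=1 -> 0
  row 2 [0000010]: F1=0 F2=1 (differ) -> 1
  row 3 [0000011]: F1=1 F2=1 -> 0
  row 4 [0000100]: F1=1 F2=1 -> 0
  (every remaining row is evaluated the same way; all 128 results are listed next)
Full result column, 8 rows per line (p,q,r,s fixed per line; t,u,v runs 000..111 left to right):
  rows 0-7 [p,q,r,s=0000]: 10100000  (ones: 2)
  rows 8-15 [p,q,r,s=0001]: 10011100  (ones: 4)
  rows 16-23 [p,q,r,s=0010]: 10100000  (ones: 2)
  rows 24-31 [p,q,r,s=0011]: 10011100  (ones: 4)
  rows 32-39 [p,q,r,s=0100]: 01101100  (ones: 4)
  rows 40-47 [p,q,r,s=0101]: 11001100  (ones: 4)
  rows 48-55 [p,q,r,s=0110]: 01101100  (ones: 4)
  rows 56-63 [p,q,r,s=0111]: 11001100  (ones: 4)
  rows 64-71 [p,q,r,s=1000]: 10100000  (ones: 2)
  rows 72-79 [p,q,r,s=1001]: 10011100  (ones: 4)
  rows 80-87 [p,q,r,s=1010]: 10100000  (ones: 2)
  rows 88-95 [p,q,r,s=1011]: 10011100  (ones: 4)
  rows 96-103 [p,q,r,s=1100]: 01101100  (ones: 4)
  rows 104-111 [p,q,r,s=1101]: 11001100  (ones: 4)
  rows 112-119 [p,q,r,s=1110]: 01101100  (ones: 4)
  rows 120-127 [p,q,r,s=1111]: 11001100  (ones: 4)
Disagreements = 2+4+2+4+4+4+4+4+2+4+2+4+4+4+4+4 = 56

56


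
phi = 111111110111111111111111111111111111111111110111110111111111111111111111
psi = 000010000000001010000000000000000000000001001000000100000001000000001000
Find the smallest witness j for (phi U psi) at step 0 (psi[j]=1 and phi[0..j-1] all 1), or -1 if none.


(phi U psi) at 0: need smallest j with psi[j]=1 and phi[i]=1 for all i in [0,j).
Scan from step 0:
  step 0: phi=1, psi=0 -> continue
  step 1: phi=1, psi=0 -> continue
  step 2: phi=1, psi=0 -> continue
  step 3: phi=1, psi=0 -> continue
  step 4: psi=1 and phi held for [0,4) -> witness found
Witness step = 4

4


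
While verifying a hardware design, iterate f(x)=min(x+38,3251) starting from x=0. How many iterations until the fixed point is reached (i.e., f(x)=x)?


Step 1: x=0, cap=3251, increment=38
Step 2: x grows by 38 each step until capped at 3251; fixed point is x=3251
Step 3: iterations = ceil(3251/38) = 86

86


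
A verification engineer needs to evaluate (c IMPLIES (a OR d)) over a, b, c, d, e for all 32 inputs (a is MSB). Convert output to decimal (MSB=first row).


Formula: (c IMPLIES (a OR d)) over a, b, c, d, e (32 rows)
Evaluate each row (bits = a,b,c,d,e, MSB first):
  row 0 [00000]: (0 IMPLIES (0 OR 0)) -> 1
  row 1 [00001]: (0 IMPLIES (0 OR 0)) -> 1
  row 2 [00010]: (0 IMPLIES (0 OR 1)) -> 1
  row 3 [00011]: (0 IMPLIES (0 OR 1)) -> 1
  row 4 [00100]: (1 IMPLIES (0 OR 0)) -> 0
  row 5 [00101]: (1 IMPLIES (0 OR 0)) -> 0
  row 6 [00110]: (1 IMPLIES (0 OR 1)) -> 1
  row 7 [00111]: (1 IMPLIES (0 OR 1)) -> 1
  row 8 [01000]: (0 IMPLIES (0 OR 0)) -> 1
  row 9 [01001]: (0 IMPLIES (0 OR 0)) -> 1
  row 10 [01010]: (0 IMPLIES (0 OR 1)) -> 1
  row 11 [01011]: (0 IMPLIES (0 OR 1)) -> 1
  row 12 [01100]: (1 IMPLIES (0 OR 0)) -> 0
  row 13 [01101]: (1 IMPLIES (0 OR 0)) -> 0
  row 14 [01110]: (1 IMPLIES (0 OR 1)) -> 1
  row 15 [01111]: (1 IMPLIES (0 OR 1)) -> 1
  row 16 [10000]: (0 IMPLIES (1 OR 0)) -> 1
  row 17 [10001]: (0 IMPLIES (1 OR 0)) -> 1
  row 18 [10010]: (0 IMPLIES (1 OR 1)) -> 1
  row 19 [10011]: (0 IMPLIES (1 OR 1)) -> 1
  row 20 [10100]: (1 IMPLIES (1 OR 0)) -> 1
  row 21 [10101]: (1 IMPLIES (1 OR 0)) -> 1
  row 22 [10110]: (1 IMPLIES (1 OR 1)) -> 1
  row 23 [10111]: (1 IMPLIES (1 OR 1)) -> 1
  row 24 [11000]: (0 IMPLIES (1 OR 0)) -> 1
  row 25 [11001]: (0 IMPLIES (1 OR 0)) -> 1
  row 26 [11010]: (0 IMPLIES (1 OR 1)) -> 1
  row 27 [11011]: (0 IMPLIES (1 OR 1)) -> 1
  row 28 [11100]: (1 IMPLIES (1 OR 0)) -> 1
  row 29 [11101]: (1 IMPLIES (1 OR 0)) -> 1
  row 30 [11110]: (1 IMPLIES (1 OR 1)) -> 1
  row 31 [11111]: (1 IMPLIES (1 OR 1)) -> 1
Full result column, 4 rows per line (a,b,c fixed per line; d,e runs 00..11 left to right):
  rows 0-3 [a,b,c=000]: 1111  = hex F
  rows 4-7 [a,b,c=001]: 0011  = hex 3
  rows 8-11 [a,b,c=010]: 1111  = hex F
  rows 12-15 [a,b,c=011]: 0011  = hex 3
  rows 16-19 [a,b,c=100]: 1111  = hex F
  rows 20-23 [a,b,c=101]: 1111  = hex F
  rows 24-27 [a,b,c=110]: 1111  = hex F
  rows 28-31 [a,b,c=111]: 1111  = hex F
Output column (row 0 .. row 31) = 11110011111100111111111111111111
Output column grouped in 4s = 1111 0011 1111 0011 1111 1111 1111 1111 = 0xF3F3FFFF
Convert to decimal digit by digit (value = value*16 + digit):
  F -> 15
  15*16 + 3 = 243
  243*16 + 15 (F) = 3903
  3903*16 + 3 = 62451
  62451*16 + 15 (F) = 999231
  999231*16 + 15 (F) = 15987711
  15987711*16 + 15 (F) = 255803391
  255803391*16 + 15 (F) = 4092854271
Decimal = 4092854271

4092854271
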